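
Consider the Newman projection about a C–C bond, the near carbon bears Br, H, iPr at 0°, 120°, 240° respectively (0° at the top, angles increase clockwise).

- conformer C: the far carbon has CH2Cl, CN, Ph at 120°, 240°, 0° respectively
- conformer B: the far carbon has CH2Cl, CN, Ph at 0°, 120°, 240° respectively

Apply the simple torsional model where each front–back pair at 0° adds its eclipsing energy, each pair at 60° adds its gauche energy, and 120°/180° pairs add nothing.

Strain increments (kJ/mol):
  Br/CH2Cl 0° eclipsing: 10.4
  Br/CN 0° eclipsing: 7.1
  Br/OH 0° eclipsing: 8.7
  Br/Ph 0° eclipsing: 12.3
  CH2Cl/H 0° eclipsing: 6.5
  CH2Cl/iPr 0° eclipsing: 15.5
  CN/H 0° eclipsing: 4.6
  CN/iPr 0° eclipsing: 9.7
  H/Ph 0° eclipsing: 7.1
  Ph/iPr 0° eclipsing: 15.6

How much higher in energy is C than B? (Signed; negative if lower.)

-2.1 kJ/mol

C is eclipsed. Br at 0° is eclipsed with Ph at 0° (12.3); H at 120° is eclipsed with CH2Cl at 120° (6.5); iPr at 240° is eclipsed with CN at 240° (9.7). Total 28.5 kJ/mol.
B is eclipsed. Br at 0° is eclipsed with CH2Cl at 0° (10.4); H at 120° is eclipsed with CN at 120° (4.6); iPr at 240° is eclipsed with Ph at 240° (15.6). Total 30.6 kJ/mol.
E(C) − E(B) = 28.5 − 30.6 = -2.1 kJ/mol.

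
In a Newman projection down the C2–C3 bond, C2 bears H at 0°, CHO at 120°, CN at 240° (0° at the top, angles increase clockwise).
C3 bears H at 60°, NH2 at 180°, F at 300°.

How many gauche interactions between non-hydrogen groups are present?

3

Non-H gauche pairs: CHO(120°)/NH2(180°); CN(240°)/NH2(180°); CN(240°)/F(300°) — 3 interactions.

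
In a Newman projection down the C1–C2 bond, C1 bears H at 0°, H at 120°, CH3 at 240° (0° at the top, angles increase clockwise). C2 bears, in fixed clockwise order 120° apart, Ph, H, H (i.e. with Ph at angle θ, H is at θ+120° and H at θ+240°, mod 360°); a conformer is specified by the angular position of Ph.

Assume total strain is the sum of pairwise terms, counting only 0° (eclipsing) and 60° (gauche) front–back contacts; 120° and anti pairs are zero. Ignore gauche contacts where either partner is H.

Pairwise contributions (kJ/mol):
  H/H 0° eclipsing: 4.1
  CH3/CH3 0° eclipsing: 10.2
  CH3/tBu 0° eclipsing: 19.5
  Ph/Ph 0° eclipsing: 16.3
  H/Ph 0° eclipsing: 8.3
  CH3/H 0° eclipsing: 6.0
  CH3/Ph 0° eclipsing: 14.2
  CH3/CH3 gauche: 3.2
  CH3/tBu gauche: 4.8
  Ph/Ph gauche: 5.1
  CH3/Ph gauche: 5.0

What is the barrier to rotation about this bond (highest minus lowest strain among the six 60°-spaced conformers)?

Ph at 0° (eclipsed): H(0°)/Ph(0°) eclipsed 8.3; H(120°)/H(120°) eclipsed 4.1; CH3(240°)/H(240°) eclipsed 6.0 → 18.4 kJ/mol.
Ph at 60° (staggered): no non-H gauche contacts → 0.0 kJ/mol.
Ph at 120° (eclipsed): H(0°)/H(0°) eclipsed 4.1; H(120°)/Ph(120°) eclipsed 8.3; CH3(240°)/H(240°) eclipsed 6.0 → 18.4 kJ/mol.
Ph at 180° (staggered): CH3(240°)/Ph(180°) gauche 5.0 → 5.0 kJ/mol.
Ph at 240° (eclipsed): H(0°)/H(0°) eclipsed 4.1; H(120°)/H(120°) eclipsed 4.1; CH3(240°)/Ph(240°) eclipsed 14.2 → 22.4 kJ/mol.
Ph at 300° (staggered): CH3(240°)/Ph(300°) gauche 5.0 → 5.0 kJ/mol.
Max at 240° (22.4 kJ/mol), min at 60° (0.0 kJ/mol); barrier = 22.4 kJ/mol.

22.4 kJ/mol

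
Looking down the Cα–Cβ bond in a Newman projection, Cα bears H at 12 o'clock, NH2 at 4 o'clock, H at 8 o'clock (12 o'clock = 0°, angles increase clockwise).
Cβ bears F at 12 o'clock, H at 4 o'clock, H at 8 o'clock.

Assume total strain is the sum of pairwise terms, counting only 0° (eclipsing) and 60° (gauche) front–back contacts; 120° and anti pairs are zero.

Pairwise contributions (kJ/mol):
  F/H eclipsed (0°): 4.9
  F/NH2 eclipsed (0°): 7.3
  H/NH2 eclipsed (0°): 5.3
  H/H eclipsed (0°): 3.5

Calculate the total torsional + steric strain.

13.7 kJ/mol

This conformer (eclipsed): H–F eclipsed, NH2–H eclipsed, H–H eclipsed; 4.9 + 5.3 + 3.5 = 13.7 kJ/mol.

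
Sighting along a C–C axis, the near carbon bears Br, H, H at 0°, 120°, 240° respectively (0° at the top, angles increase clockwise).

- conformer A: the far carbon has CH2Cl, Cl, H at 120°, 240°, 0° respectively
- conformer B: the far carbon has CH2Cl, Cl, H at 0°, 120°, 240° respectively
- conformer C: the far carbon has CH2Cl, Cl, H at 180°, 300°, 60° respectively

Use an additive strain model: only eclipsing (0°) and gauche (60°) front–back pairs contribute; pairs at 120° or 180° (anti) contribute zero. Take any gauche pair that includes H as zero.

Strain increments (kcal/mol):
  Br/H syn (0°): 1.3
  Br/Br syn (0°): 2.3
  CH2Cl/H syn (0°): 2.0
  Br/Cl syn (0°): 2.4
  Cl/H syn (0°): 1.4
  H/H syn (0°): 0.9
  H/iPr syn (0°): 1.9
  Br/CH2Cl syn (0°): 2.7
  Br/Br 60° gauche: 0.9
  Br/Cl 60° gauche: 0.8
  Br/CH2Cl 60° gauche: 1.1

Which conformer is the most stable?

C

A (eclipsed): Br–H eclipsed, H–CH2Cl eclipsed, H–Cl eclipsed; 1.3 + 2.0 + 1.4 = 4.7 kcal/mol.
B (eclipsed): Br–CH2Cl eclipsed, H–Cl eclipsed, H–H eclipsed; 2.7 + 1.4 + 0.9 = 5.0 kcal/mol.
C (staggered): Br–Cl gauche; 0.8 = 0.8 kcal/mol.
C has the lowest total (0.8 kcal/mol).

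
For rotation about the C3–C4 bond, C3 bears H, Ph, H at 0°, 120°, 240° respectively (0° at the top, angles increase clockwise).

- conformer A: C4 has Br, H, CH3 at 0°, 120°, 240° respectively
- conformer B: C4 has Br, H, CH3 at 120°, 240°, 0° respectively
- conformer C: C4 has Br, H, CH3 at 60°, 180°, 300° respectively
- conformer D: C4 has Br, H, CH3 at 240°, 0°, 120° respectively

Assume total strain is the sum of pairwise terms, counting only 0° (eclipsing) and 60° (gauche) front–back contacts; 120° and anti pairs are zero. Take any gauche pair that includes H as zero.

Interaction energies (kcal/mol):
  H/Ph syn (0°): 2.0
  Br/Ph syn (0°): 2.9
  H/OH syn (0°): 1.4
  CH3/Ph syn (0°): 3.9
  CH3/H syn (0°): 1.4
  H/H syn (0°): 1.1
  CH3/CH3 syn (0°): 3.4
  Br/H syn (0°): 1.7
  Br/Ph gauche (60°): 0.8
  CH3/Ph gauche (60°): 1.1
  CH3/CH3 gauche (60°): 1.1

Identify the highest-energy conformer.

A is eclipsed. H at 0° is eclipsed with Br at 0° (1.7); Ph at 120° is eclipsed with H at 120° (2.0); H at 240° is eclipsed with CH3 at 240° (1.4). Total 5.1 kcal/mol.
B is eclipsed. H at 0° is eclipsed with CH3 at 0° (1.4); Ph at 120° is eclipsed with Br at 120° (2.9); H at 240° is eclipsed with H at 240° (1.1). Total 5.4 kcal/mol.
C is staggered. Ph at 120° is gauche with Br at 60° (0.8). Total 0.8 kcal/mol.
D is eclipsed. H at 0° is eclipsed with H at 0° (1.1); Ph at 120° is eclipsed with CH3 at 120° (3.9); H at 240° is eclipsed with Br at 240° (1.7). Total 6.7 kcal/mol.
D has the highest total (6.7 kcal/mol).

D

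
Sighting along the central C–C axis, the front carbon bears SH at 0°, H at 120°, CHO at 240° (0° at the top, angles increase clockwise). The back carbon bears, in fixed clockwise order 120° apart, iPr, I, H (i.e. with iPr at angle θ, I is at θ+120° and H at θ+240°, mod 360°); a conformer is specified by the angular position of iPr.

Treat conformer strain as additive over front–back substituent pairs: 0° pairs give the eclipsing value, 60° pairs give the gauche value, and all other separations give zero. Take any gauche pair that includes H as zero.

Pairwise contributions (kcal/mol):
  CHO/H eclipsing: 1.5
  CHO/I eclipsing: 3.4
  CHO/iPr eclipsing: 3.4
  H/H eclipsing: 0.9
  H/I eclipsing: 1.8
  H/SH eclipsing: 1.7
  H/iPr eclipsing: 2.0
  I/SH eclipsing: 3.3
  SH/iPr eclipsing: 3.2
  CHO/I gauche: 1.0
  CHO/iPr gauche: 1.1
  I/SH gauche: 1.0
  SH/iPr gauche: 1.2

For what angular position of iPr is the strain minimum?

60°

iPr at 0° (eclipsed): SH–iPr eclipsed, H–I eclipsed, CHO–H eclipsed; 3.2 + 1.8 + 1.5 = 6.5 kcal/mol.
iPr at 60° (staggered): SH–iPr gauche, CHO–I gauche; 1.2 + 1.0 = 2.2 kcal/mol.
iPr at 120° (eclipsed): SH–H eclipsed, H–iPr eclipsed, CHO–I eclipsed; 1.7 + 2.0 + 3.4 = 7.1 kcal/mol.
iPr at 180° (staggered): SH–I gauche, CHO–iPr gauche, CHO–I gauche; 1.0 + 1.1 + 1.0 = 3.1 kcal/mol.
iPr at 240° (eclipsed): SH–I eclipsed, H–H eclipsed, CHO–iPr eclipsed; 3.3 + 0.9 + 3.4 = 7.6 kcal/mol.
iPr at 300° (staggered): SH–iPr gauche, SH–I gauche, CHO–iPr gauche; 1.2 + 1.0 + 1.1 = 3.3 kcal/mol.
The minimum (2.2 kcal/mol) occurs with iPr at 60°.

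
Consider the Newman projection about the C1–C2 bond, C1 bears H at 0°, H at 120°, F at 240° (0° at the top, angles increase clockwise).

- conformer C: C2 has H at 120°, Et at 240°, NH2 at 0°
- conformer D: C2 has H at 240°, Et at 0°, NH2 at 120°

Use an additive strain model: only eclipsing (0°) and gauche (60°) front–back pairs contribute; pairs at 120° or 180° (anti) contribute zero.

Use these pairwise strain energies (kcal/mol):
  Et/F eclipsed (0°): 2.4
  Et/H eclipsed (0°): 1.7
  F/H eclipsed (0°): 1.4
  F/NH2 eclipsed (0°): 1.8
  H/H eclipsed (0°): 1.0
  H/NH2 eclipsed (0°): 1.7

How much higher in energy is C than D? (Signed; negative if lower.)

+0.3 kcal/mol

C (eclipsed): H–NH2 eclipsed, H–H eclipsed, F–Et eclipsed; 1.7 + 1.0 + 2.4 = 5.1 kcal/mol.
D (eclipsed): H–Et eclipsed, H–NH2 eclipsed, F–H eclipsed; 1.7 + 1.7 + 1.4 = 4.8 kcal/mol.
E(C) − E(D) = 5.1 − 4.8 = +0.3 kcal/mol.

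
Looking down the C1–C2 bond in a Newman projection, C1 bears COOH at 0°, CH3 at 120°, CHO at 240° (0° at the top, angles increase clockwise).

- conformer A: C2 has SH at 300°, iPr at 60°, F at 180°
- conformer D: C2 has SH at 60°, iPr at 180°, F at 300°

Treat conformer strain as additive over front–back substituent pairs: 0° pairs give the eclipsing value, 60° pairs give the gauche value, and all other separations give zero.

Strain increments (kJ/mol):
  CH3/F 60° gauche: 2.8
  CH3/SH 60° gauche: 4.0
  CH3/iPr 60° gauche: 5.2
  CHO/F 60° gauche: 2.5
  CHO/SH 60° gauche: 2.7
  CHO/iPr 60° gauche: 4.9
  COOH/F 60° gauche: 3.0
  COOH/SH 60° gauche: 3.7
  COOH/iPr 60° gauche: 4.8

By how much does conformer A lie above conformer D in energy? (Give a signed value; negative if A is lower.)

-1.6 kJ/mol

A is staggered. COOH at 0° is gauche with SH at 300° (3.7); COOH at 0° is gauche with iPr at 60° (4.8); CH3 at 120° is gauche with iPr at 60° (5.2); CH3 at 120° is gauche with F at 180° (2.8); CHO at 240° is gauche with SH at 300° (2.7); CHO at 240° is gauche with F at 180° (2.5). Total 21.7 kJ/mol.
D is staggered. COOH at 0° is gauche with SH at 60° (3.7); COOH at 0° is gauche with F at 300° (3.0); CH3 at 120° is gauche with SH at 60° (4.0); CH3 at 120° is gauche with iPr at 180° (5.2); CHO at 240° is gauche with iPr at 180° (4.9); CHO at 240° is gauche with F at 300° (2.5). Total 23.3 kJ/mol.
E(A) − E(D) = 21.7 − 23.3 = -1.6 kJ/mol.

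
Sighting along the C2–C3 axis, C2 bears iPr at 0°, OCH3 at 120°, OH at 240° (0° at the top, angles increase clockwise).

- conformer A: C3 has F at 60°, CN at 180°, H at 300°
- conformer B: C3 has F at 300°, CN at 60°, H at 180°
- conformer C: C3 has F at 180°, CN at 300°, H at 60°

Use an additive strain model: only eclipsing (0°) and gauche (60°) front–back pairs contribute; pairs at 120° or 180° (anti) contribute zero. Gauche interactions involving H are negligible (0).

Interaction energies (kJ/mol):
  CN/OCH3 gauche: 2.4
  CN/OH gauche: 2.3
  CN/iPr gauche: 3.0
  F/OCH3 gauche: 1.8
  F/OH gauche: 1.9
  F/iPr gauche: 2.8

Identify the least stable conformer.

B

A is staggered. iPr at 0° is gauche with F at 60° (2.8); OCH3 at 120° is gauche with F at 60° (1.8); OCH3 at 120° is gauche with CN at 180° (2.4); OH at 240° is gauche with CN at 180° (2.3). Total 9.3 kJ/mol.
B is staggered. iPr at 0° is gauche with F at 300° (2.8); iPr at 0° is gauche with CN at 60° (3.0); OCH3 at 120° is gauche with CN at 60° (2.4); OH at 240° is gauche with F at 300° (1.9). Total 10.1 kJ/mol.
C is staggered. iPr at 0° is gauche with CN at 300° (3.0); OCH3 at 120° is gauche with F at 180° (1.8); OH at 240° is gauche with F at 180° (1.9); OH at 240° is gauche with CN at 300° (2.3). Total 9.0 kJ/mol.
B has the highest total (10.1 kJ/mol).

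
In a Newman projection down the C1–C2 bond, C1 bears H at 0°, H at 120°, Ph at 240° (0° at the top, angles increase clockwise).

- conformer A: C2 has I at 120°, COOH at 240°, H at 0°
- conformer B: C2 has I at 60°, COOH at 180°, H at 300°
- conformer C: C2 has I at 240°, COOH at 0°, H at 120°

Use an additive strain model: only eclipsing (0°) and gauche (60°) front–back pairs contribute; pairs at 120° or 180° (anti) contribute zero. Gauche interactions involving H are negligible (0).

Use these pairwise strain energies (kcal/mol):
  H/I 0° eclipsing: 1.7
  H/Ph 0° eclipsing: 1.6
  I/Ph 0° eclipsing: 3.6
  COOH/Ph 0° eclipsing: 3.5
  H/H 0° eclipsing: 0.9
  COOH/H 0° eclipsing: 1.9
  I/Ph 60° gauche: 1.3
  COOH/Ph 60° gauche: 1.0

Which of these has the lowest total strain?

B

A (eclipsed): H–H eclipsed, H–I eclipsed, Ph–COOH eclipsed; 0.9 + 1.7 + 3.5 = 6.1 kcal/mol.
B (staggered): Ph–COOH gauche; 1.0 = 1.0 kcal/mol.
C (eclipsed): H–COOH eclipsed, H–H eclipsed, Ph–I eclipsed; 1.9 + 0.9 + 3.6 = 6.4 kcal/mol.
B has the lowest total (1.0 kcal/mol).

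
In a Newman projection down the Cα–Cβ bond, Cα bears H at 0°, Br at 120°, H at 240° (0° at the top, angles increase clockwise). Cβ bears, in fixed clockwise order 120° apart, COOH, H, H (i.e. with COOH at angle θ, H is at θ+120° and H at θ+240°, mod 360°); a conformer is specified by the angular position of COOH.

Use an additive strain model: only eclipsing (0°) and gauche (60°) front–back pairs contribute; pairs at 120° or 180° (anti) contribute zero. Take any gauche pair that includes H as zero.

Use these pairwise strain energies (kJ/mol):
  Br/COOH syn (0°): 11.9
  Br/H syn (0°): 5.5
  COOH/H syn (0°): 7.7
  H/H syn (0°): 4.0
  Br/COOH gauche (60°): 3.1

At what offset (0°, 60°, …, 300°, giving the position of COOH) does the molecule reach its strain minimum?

COOH at 0° is eclipsed. H at 0° is eclipsed with COOH at 0° (7.7); Br at 120° is eclipsed with H at 120° (5.5); H at 240° is eclipsed with H at 240° (4.0). Total 17.2 kJ/mol.
COOH at 60° is staggered. Br at 120° is gauche with COOH at 60° (3.1). Total 3.1 kJ/mol.
COOH at 120° is eclipsed. H at 0° is eclipsed with H at 0° (4.0); Br at 120° is eclipsed with COOH at 120° (11.9); H at 240° is eclipsed with H at 240° (4.0). Total 19.9 kJ/mol.
COOH at 180° is staggered. Br at 120° is gauche with COOH at 180° (3.1). Total 3.1 kJ/mol.
COOH at 240° is eclipsed. H at 0° is eclipsed with H at 0° (4.0); Br at 120° is eclipsed with H at 120° (5.5); H at 240° is eclipsed with COOH at 240° (7.7). Total 17.2 kJ/mol.
COOH at 300° (staggered): no non-H gauche contacts → 0.0 kJ/mol.
The minimum (0.0 kJ/mol) occurs with COOH at 300°.

300°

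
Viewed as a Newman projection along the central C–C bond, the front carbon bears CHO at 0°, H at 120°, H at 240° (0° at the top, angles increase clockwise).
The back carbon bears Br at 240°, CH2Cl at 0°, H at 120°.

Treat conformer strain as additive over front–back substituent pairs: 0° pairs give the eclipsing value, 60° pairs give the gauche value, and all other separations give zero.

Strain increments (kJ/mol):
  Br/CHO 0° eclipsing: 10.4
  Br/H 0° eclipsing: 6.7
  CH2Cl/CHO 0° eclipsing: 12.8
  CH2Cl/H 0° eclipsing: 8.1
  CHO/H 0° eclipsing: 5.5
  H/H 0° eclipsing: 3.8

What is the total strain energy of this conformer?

This conformer (eclipsed): CHO(0°)/CH2Cl(0°) eclipsed 12.8; H(120°)/H(120°) eclipsed 3.8; H(240°)/Br(240°) eclipsed 6.7 → 23.3 kJ/mol.

23.3 kJ/mol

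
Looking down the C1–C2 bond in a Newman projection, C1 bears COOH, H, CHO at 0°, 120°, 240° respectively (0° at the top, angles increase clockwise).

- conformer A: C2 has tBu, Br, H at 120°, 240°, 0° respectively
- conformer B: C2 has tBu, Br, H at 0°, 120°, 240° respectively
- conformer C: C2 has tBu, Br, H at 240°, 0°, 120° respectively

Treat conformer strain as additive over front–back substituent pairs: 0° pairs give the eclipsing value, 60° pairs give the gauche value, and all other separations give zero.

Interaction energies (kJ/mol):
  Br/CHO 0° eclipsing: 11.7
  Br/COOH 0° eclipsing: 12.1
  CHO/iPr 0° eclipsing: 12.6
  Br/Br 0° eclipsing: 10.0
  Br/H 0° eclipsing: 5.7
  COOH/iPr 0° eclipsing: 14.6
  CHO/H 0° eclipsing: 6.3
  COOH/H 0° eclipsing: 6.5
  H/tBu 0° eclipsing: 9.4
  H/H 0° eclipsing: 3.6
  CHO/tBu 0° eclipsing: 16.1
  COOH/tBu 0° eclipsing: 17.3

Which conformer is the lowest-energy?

A

A (eclipsed): COOH(0°)/H(0°) eclipsed 6.5; H(120°)/tBu(120°) eclipsed 9.4; CHO(240°)/Br(240°) eclipsed 11.7 → 27.6 kJ/mol.
B (eclipsed): COOH(0°)/tBu(0°) eclipsed 17.3; H(120°)/Br(120°) eclipsed 5.7; CHO(240°)/H(240°) eclipsed 6.3 → 29.3 kJ/mol.
C (eclipsed): COOH(0°)/Br(0°) eclipsed 12.1; H(120°)/H(120°) eclipsed 3.6; CHO(240°)/tBu(240°) eclipsed 16.1 → 31.8 kJ/mol.
A has the lowest total (27.6 kJ/mol).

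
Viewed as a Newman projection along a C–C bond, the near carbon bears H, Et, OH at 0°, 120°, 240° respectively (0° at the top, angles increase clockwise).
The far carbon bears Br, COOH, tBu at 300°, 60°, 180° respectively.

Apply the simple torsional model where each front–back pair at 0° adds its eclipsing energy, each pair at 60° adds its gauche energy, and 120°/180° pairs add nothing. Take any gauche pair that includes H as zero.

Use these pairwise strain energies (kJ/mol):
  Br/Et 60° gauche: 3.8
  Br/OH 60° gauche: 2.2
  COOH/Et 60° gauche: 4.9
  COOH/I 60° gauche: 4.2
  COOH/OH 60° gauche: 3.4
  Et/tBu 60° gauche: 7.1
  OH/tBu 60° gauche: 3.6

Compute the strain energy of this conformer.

This conformer (staggered): Et(120°)/COOH(60°) gauche 4.9; Et(120°)/tBu(180°) gauche 7.1; OH(240°)/Br(300°) gauche 2.2; OH(240°)/tBu(180°) gauche 3.6 → 17.8 kJ/mol.

17.8 kJ/mol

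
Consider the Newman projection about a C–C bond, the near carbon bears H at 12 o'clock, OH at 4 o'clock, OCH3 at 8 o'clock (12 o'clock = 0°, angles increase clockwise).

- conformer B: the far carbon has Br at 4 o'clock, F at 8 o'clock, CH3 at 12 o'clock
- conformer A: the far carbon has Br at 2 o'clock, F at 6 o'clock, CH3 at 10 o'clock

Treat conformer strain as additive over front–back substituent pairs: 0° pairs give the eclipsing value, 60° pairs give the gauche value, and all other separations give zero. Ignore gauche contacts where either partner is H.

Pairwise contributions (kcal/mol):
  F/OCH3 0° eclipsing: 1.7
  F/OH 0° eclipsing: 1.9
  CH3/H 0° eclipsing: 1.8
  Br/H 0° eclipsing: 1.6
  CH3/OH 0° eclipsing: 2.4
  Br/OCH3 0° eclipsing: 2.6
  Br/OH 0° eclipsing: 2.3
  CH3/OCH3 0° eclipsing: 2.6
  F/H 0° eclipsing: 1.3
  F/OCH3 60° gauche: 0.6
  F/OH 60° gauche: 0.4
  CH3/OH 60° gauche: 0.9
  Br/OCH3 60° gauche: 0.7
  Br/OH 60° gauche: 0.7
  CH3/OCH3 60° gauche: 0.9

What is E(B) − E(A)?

+3.2 kcal/mol

B is eclipsed. H at 0° is eclipsed with CH3 at 0° (1.8); OH at 120° is eclipsed with Br at 120° (2.3); OCH3 at 240° is eclipsed with F at 240° (1.7). Total 5.8 kcal/mol.
A is staggered. OH at 120° is gauche with Br at 60° (0.7); OH at 120° is gauche with F at 180° (0.4); OCH3 at 240° is gauche with F at 180° (0.6); OCH3 at 240° is gauche with CH3 at 300° (0.9). Total 2.6 kcal/mol.
E(B) − E(A) = 5.8 − 2.6 = +3.2 kcal/mol.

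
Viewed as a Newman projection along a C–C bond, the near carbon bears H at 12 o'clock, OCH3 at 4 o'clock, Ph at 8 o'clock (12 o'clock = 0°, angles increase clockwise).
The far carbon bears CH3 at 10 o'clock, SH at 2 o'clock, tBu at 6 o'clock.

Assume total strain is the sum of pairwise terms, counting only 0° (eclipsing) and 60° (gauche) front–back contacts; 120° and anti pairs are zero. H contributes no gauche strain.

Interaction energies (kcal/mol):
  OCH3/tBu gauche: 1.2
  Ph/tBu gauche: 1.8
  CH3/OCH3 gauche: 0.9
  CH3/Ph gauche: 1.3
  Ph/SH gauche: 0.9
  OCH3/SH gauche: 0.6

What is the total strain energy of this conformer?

4.9 kcal/mol

This conformer is staggered. OCH3 at 120° is gauche with SH at 60° (0.6); OCH3 at 120° is gauche with tBu at 180° (1.2); Ph at 240° is gauche with CH3 at 300° (1.3); Ph at 240° is gauche with tBu at 180° (1.8). Total 4.9 kcal/mol.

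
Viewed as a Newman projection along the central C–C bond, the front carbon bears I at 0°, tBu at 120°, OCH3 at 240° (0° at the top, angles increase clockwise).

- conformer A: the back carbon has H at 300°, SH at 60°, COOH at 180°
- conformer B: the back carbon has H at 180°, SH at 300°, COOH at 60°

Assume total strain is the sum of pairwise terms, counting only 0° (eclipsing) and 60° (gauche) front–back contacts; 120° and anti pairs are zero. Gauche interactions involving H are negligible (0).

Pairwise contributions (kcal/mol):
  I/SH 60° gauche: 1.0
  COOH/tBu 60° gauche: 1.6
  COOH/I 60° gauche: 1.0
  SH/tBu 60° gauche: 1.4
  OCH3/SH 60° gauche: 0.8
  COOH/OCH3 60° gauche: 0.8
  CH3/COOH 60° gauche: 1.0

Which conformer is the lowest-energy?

A (staggered): I–SH gauche, tBu–SH gauche, tBu–COOH gauche, OCH3–COOH gauche; 1.0 + 1.4 + 1.6 + 0.8 = 4.8 kcal/mol.
B (staggered): I–SH gauche, I–COOH gauche, tBu–COOH gauche, OCH3–SH gauche; 1.0 + 1.0 + 1.6 + 0.8 = 4.4 kcal/mol.
B has the lowest total (4.4 kcal/mol).

B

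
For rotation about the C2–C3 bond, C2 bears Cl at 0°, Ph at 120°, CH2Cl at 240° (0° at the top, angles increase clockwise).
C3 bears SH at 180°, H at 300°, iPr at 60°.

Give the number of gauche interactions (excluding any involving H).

4

Non-H gauche pairs: Cl(0°)/iPr(60°); Ph(120°)/SH(180°); Ph(120°)/iPr(60°); CH2Cl(240°)/SH(180°) — 4 interactions.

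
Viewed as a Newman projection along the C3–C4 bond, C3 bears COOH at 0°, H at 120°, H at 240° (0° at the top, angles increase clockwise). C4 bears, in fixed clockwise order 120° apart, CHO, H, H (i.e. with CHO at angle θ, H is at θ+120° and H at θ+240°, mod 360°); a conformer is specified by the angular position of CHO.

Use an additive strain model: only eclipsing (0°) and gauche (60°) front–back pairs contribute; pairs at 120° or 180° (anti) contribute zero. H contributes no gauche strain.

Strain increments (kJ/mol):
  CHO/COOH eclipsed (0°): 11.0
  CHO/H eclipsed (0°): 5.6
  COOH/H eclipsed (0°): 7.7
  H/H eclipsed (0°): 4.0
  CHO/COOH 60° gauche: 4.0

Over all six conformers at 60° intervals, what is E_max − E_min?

19.0 kJ/mol

CHO at 0° (eclipsed): COOH–CHO eclipsed, H–H eclipsed, H–H eclipsed; 11.0 + 4.0 + 4.0 = 19.0 kJ/mol.
CHO at 60° (staggered): COOH–CHO gauche; 4.0 = 4.0 kJ/mol.
CHO at 120° (eclipsed): COOH–H eclipsed, H–CHO eclipsed, H–H eclipsed; 7.7 + 5.6 + 4.0 = 17.3 kJ/mol.
CHO at 180° (staggered): no non-H gauche contacts → 0.0 kJ/mol.
CHO at 240° (eclipsed): COOH–H eclipsed, H–H eclipsed, H–CHO eclipsed; 7.7 + 4.0 + 5.6 = 17.3 kJ/mol.
CHO at 300° (staggered): COOH–CHO gauche; 4.0 = 4.0 kJ/mol.
Max at 0° (19.0 kJ/mol), min at 180° (0.0 kJ/mol); barrier = 19.0 kJ/mol.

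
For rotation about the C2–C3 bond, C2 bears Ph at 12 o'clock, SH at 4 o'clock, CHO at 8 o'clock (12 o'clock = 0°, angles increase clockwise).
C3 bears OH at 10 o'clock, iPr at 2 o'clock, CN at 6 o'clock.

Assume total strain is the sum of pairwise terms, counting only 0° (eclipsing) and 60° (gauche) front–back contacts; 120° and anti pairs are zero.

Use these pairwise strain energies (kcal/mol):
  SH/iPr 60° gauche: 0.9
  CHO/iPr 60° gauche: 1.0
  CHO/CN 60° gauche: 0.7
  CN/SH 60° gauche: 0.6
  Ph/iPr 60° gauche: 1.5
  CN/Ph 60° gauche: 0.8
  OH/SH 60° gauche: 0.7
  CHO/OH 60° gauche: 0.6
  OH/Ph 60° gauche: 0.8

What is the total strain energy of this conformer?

This conformer (staggered): Ph–OH gauche, Ph–iPr gauche, SH–iPr gauche, SH–CN gauche, CHO–OH gauche, CHO–CN gauche; 0.8 + 1.5 + 0.9 + 0.6 + 0.6 + 0.7 = 5.1 kcal/mol.

5.1 kcal/mol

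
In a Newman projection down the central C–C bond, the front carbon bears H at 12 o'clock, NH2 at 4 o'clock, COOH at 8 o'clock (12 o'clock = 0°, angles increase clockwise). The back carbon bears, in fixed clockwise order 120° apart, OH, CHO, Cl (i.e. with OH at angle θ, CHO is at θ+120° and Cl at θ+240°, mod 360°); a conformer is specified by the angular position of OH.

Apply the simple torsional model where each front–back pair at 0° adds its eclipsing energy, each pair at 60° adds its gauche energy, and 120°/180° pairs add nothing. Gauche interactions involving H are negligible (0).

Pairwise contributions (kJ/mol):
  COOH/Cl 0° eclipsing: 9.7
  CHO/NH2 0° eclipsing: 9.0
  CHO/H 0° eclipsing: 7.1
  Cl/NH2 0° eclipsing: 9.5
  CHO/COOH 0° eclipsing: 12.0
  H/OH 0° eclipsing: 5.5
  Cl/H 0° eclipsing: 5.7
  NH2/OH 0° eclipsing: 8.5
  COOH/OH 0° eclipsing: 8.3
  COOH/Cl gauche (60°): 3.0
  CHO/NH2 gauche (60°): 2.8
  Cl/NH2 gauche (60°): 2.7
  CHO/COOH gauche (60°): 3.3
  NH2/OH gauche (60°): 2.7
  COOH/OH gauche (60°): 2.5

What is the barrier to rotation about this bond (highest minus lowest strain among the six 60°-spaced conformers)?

OH at 0° (eclipsed): H–OH eclipsed, NH2–CHO eclipsed, COOH–Cl eclipsed; 5.5 + 9.0 + 9.7 = 24.2 kJ/mol.
OH at 60° (staggered): NH2–OH gauche, NH2–CHO gauche, COOH–CHO gauche, COOH–Cl gauche; 2.7 + 2.8 + 3.3 + 3.0 = 11.8 kJ/mol.
OH at 120° (eclipsed): H–Cl eclipsed, NH2–OH eclipsed, COOH–CHO eclipsed; 5.7 + 8.5 + 12.0 = 26.2 kJ/mol.
OH at 180° (staggered): NH2–OH gauche, NH2–Cl gauche, COOH–OH gauche, COOH–CHO gauche; 2.7 + 2.7 + 2.5 + 3.3 = 11.2 kJ/mol.
OH at 240° (eclipsed): H–CHO eclipsed, NH2–Cl eclipsed, COOH–OH eclipsed; 7.1 + 9.5 + 8.3 = 24.9 kJ/mol.
OH at 300° (staggered): NH2–CHO gauche, NH2–Cl gauche, COOH–OH gauche, COOH–Cl gauche; 2.8 + 2.7 + 2.5 + 3.0 = 11.0 kJ/mol.
Max at 120° (26.2 kJ/mol), min at 300° (11.0 kJ/mol); barrier = 15.2 kJ/mol.

15.2 kJ/mol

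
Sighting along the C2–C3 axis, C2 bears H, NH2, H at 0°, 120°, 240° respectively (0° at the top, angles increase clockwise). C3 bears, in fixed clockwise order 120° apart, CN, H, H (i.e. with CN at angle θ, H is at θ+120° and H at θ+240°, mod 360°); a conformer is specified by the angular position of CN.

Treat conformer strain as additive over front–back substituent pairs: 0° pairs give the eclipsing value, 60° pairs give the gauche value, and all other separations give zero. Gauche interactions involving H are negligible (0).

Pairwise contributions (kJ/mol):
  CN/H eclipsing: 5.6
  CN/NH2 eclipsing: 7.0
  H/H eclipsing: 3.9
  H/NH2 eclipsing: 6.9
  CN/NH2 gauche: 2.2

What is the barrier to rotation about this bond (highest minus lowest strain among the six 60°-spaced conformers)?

16.4 kJ/mol

CN at 0° (eclipsed): H(0°)/CN(0°) eclipsed 5.6; NH2(120°)/H(120°) eclipsed 6.9; H(240°)/H(240°) eclipsed 3.9 → 16.4 kJ/mol.
CN at 60° (staggered): NH2(120°)/CN(60°) gauche 2.2 → 2.2 kJ/mol.
CN at 120° (eclipsed): H(0°)/H(0°) eclipsed 3.9; NH2(120°)/CN(120°) eclipsed 7.0; H(240°)/H(240°) eclipsed 3.9 → 14.8 kJ/mol.
CN at 180° (staggered): NH2(120°)/CN(180°) gauche 2.2 → 2.2 kJ/mol.
CN at 240° (eclipsed): H(0°)/H(0°) eclipsed 3.9; NH2(120°)/H(120°) eclipsed 6.9; H(240°)/CN(240°) eclipsed 5.6 → 16.4 kJ/mol.
CN at 300° (staggered): no non-H gauche contacts → 0.0 kJ/mol.
Max at 0° (16.4 kJ/mol), min at 300° (0.0 kJ/mol); barrier = 16.4 kJ/mol.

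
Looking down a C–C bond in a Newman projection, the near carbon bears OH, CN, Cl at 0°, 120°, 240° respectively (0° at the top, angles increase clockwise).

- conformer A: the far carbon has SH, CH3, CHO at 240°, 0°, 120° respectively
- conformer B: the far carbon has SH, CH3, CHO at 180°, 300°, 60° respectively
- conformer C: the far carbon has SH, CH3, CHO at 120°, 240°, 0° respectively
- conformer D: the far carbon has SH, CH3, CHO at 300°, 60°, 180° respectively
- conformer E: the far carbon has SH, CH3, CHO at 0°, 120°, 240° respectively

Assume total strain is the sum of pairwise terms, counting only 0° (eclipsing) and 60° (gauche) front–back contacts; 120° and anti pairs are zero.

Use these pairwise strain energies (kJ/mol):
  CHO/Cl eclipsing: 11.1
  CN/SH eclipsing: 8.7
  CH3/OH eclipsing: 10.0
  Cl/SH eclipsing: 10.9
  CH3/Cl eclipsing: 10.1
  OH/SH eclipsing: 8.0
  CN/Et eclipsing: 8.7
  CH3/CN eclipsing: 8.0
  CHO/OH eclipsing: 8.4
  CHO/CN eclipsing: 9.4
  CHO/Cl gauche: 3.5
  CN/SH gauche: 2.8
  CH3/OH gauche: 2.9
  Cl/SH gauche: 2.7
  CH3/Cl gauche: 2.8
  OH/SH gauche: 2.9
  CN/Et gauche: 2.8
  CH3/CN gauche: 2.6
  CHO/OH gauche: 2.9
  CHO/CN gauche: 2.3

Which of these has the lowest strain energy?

A (eclipsed): OH(0°)/CH3(0°) eclipsed 10.0; CN(120°)/CHO(120°) eclipsed 9.4; Cl(240°)/SH(240°) eclipsed 10.9 → 30.3 kJ/mol.
B (staggered): OH(0°)/CH3(300°) gauche 2.9; OH(0°)/CHO(60°) gauche 2.9; CN(120°)/SH(180°) gauche 2.8; CN(120°)/CHO(60°) gauche 2.3; Cl(240°)/SH(180°) gauche 2.7; Cl(240°)/CH3(300°) gauche 2.8 → 16.4 kJ/mol.
C (eclipsed): OH(0°)/CHO(0°) eclipsed 8.4; CN(120°)/SH(120°) eclipsed 8.7; Cl(240°)/CH3(240°) eclipsed 10.1 → 27.2 kJ/mol.
D (staggered): OH(0°)/SH(300°) gauche 2.9; OH(0°)/CH3(60°) gauche 2.9; CN(120°)/CH3(60°) gauche 2.6; CN(120°)/CHO(180°) gauche 2.3; Cl(240°)/SH(300°) gauche 2.7; Cl(240°)/CHO(180°) gauche 3.5 → 16.9 kJ/mol.
E (eclipsed): OH(0°)/SH(0°) eclipsed 8.0; CN(120°)/CH3(120°) eclipsed 8.0; Cl(240°)/CHO(240°) eclipsed 11.1 → 27.1 kJ/mol.
B has the lowest total (16.4 kJ/mol).

B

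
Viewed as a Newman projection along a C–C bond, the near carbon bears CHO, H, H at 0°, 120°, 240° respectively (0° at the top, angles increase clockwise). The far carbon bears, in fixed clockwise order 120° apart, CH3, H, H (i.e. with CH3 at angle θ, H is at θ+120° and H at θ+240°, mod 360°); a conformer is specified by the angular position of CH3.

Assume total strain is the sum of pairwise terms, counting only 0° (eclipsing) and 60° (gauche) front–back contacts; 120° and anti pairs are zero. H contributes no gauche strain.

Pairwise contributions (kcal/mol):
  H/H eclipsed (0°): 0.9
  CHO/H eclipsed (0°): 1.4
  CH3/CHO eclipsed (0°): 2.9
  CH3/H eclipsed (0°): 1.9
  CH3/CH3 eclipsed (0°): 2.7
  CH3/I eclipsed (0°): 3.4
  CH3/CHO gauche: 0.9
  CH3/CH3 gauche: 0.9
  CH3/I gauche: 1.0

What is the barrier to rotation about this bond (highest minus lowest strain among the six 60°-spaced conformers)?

CH3 at 0° (eclipsed): CHO–CH3 eclipsed, H–H eclipsed, H–H eclipsed; 2.9 + 0.9 + 0.9 = 4.7 kcal/mol.
CH3 at 60° (staggered): CHO–CH3 gauche; 0.9 = 0.9 kcal/mol.
CH3 at 120° (eclipsed): CHO–H eclipsed, H–CH3 eclipsed, H–H eclipsed; 1.4 + 1.9 + 0.9 = 4.2 kcal/mol.
CH3 at 180° (staggered): no non-H gauche contacts → 0.0 kcal/mol.
CH3 at 240° (eclipsed): CHO–H eclipsed, H–H eclipsed, H–CH3 eclipsed; 1.4 + 0.9 + 1.9 = 4.2 kcal/mol.
CH3 at 300° (staggered): CHO–CH3 gauche; 0.9 = 0.9 kcal/mol.
Max at 0° (4.7 kcal/mol), min at 180° (0.0 kcal/mol); barrier = 4.7 kcal/mol.

4.7 kcal/mol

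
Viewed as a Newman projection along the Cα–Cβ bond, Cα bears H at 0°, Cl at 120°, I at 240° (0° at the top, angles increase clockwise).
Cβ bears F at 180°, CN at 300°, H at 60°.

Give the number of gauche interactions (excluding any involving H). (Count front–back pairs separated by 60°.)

Non-H gauche pairs: Cl(120°)/F(180°); I(240°)/F(180°); I(240°)/CN(300°) — 3 interactions.

3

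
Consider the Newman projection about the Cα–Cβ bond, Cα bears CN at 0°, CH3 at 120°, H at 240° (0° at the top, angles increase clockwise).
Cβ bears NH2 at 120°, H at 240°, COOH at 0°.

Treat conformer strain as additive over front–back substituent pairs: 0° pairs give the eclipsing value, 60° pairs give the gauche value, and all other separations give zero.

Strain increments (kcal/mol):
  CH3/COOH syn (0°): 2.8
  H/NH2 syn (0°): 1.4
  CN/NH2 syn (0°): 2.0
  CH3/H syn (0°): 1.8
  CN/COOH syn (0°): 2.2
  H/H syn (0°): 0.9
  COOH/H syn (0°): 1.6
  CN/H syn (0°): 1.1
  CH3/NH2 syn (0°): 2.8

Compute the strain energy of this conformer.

This conformer (eclipsed): CN–COOH eclipsed, CH3–NH2 eclipsed, H–H eclipsed; 2.2 + 2.8 + 0.9 = 5.9 kcal/mol.

5.9 kcal/mol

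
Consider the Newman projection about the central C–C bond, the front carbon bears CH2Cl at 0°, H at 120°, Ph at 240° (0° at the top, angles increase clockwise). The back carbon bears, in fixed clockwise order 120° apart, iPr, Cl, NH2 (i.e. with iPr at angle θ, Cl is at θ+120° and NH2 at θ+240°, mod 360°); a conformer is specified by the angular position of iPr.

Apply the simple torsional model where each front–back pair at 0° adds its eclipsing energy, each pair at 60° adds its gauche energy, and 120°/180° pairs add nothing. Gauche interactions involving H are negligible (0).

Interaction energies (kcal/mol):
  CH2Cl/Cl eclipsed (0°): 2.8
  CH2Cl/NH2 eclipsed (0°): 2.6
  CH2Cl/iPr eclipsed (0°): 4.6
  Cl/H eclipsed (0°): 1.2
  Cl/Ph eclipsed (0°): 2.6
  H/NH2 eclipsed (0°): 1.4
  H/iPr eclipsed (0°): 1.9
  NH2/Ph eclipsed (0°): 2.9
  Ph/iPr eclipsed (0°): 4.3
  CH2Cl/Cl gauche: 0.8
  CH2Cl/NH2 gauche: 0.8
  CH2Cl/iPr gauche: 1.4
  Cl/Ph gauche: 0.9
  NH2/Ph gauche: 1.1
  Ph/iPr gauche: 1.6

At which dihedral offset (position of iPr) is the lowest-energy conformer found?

iPr at 0° is eclipsed. CH2Cl at 0° is eclipsed with iPr at 0° (4.6); H at 120° is eclipsed with Cl at 120° (1.2); Ph at 240° is eclipsed with NH2 at 240° (2.9). Total 8.7 kcal/mol.
iPr at 60° is staggered. CH2Cl at 0° is gauche with iPr at 60° (1.4); CH2Cl at 0° is gauche with NH2 at 300° (0.8); Ph at 240° is gauche with Cl at 180° (0.9); Ph at 240° is gauche with NH2 at 300° (1.1). Total 4.2 kcal/mol.
iPr at 120° is eclipsed. CH2Cl at 0° is eclipsed with NH2 at 0° (2.6); H at 120° is eclipsed with iPr at 120° (1.9); Ph at 240° is eclipsed with Cl at 240° (2.6). Total 7.1 kcal/mol.
iPr at 180° is staggered. CH2Cl at 0° is gauche with Cl at 300° (0.8); CH2Cl at 0° is gauche with NH2 at 60° (0.8); Ph at 240° is gauche with iPr at 180° (1.6); Ph at 240° is gauche with Cl at 300° (0.9). Total 4.1 kcal/mol.
iPr at 240° is eclipsed. CH2Cl at 0° is eclipsed with Cl at 0° (2.8); H at 120° is eclipsed with NH2 at 120° (1.4); Ph at 240° is eclipsed with iPr at 240° (4.3). Total 8.5 kcal/mol.
iPr at 300° is staggered. CH2Cl at 0° is gauche with iPr at 300° (1.4); CH2Cl at 0° is gauche with Cl at 60° (0.8); Ph at 240° is gauche with iPr at 300° (1.6); Ph at 240° is gauche with NH2 at 180° (1.1). Total 4.9 kcal/mol.
The minimum (4.1 kcal/mol) occurs with iPr at 180°.

180°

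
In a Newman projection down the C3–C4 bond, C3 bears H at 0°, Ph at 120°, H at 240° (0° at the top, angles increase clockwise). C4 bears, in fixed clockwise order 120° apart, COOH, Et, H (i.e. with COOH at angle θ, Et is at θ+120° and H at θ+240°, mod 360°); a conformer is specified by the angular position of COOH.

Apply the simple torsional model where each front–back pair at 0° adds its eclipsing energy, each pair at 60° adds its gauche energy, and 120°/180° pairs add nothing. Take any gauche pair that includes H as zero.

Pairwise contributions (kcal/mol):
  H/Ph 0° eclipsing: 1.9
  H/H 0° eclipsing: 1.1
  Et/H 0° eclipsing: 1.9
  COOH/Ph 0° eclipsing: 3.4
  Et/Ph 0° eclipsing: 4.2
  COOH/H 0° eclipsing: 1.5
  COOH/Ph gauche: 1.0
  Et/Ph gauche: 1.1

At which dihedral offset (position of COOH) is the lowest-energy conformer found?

180°

COOH at 0° (eclipsed): H–COOH eclipsed, Ph–Et eclipsed, H–H eclipsed; 1.5 + 4.2 + 1.1 = 6.8 kcal/mol.
COOH at 60° (staggered): Ph–COOH gauche, Ph–Et gauche; 1.0 + 1.1 = 2.1 kcal/mol.
COOH at 120° (eclipsed): H–H eclipsed, Ph–COOH eclipsed, H–Et eclipsed; 1.1 + 3.4 + 1.9 = 6.4 kcal/mol.
COOH at 180° (staggered): Ph–COOH gauche; 1.0 = 1.0 kcal/mol.
COOH at 240° (eclipsed): H–Et eclipsed, Ph–H eclipsed, H–COOH eclipsed; 1.9 + 1.9 + 1.5 = 5.3 kcal/mol.
COOH at 300° (staggered): Ph–Et gauche; 1.1 = 1.1 kcal/mol.
The minimum (1.0 kcal/mol) occurs with COOH at 180°.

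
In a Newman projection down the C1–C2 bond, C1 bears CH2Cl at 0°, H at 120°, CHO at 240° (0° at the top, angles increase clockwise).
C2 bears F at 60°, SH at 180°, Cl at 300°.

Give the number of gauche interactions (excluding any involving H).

4

Non-H gauche pairs: CH2Cl(0°)/F(60°); CH2Cl(0°)/Cl(300°); CHO(240°)/SH(180°); CHO(240°)/Cl(300°) — 4 interactions.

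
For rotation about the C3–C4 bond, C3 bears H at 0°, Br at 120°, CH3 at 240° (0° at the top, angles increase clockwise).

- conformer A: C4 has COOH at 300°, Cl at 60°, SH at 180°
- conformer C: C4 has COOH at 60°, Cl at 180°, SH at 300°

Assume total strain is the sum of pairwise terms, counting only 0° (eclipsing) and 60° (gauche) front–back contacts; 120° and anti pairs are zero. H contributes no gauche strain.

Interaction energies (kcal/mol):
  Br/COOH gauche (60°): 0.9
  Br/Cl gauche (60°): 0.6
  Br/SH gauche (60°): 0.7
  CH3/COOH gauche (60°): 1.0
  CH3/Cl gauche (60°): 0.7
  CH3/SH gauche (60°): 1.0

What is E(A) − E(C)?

+0.1 kcal/mol

A (staggered): Br(120°)/Cl(60°) gauche 0.6; Br(120°)/SH(180°) gauche 0.7; CH3(240°)/COOH(300°) gauche 1.0; CH3(240°)/SH(180°) gauche 1.0 → 3.3 kcal/mol.
C (staggered): Br(120°)/COOH(60°) gauche 0.9; Br(120°)/Cl(180°) gauche 0.6; CH3(240°)/Cl(180°) gauche 0.7; CH3(240°)/SH(300°) gauche 1.0 → 3.2 kcal/mol.
E(A) − E(C) = 3.3 − 3.2 = +0.1 kcal/mol.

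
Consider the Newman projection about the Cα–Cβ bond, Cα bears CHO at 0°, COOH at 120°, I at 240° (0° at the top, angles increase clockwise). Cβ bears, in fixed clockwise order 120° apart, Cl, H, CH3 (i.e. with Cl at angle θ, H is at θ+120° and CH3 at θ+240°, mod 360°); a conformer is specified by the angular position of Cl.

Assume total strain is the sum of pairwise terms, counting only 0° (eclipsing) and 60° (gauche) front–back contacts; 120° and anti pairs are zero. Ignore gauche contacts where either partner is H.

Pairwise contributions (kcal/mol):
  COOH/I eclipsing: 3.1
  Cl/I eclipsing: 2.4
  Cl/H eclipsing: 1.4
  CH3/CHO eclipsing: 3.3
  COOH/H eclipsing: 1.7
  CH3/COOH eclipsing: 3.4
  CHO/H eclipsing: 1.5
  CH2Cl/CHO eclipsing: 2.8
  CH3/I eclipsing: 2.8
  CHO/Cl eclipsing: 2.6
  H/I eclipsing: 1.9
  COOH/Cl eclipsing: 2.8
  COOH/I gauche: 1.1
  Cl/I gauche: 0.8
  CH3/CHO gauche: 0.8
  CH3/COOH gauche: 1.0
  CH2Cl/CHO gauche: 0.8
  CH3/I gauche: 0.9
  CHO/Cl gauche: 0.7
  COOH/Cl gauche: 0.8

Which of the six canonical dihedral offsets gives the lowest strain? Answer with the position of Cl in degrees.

Cl at 0° is eclipsed. CHO at 0° is eclipsed with Cl at 0° (2.6); COOH at 120° is eclipsed with H at 120° (1.7); I at 240° is eclipsed with CH3 at 240° (2.8). Total 7.1 kcal/mol.
Cl at 60° is staggered. CHO at 0° is gauche with Cl at 60° (0.7); CHO at 0° is gauche with CH3 at 300° (0.8); COOH at 120° is gauche with Cl at 60° (0.8); I at 240° is gauche with CH3 at 300° (0.9). Total 3.2 kcal/mol.
Cl at 120° is eclipsed. CHO at 0° is eclipsed with CH3 at 0° (3.3); COOH at 120° is eclipsed with Cl at 120° (2.8); I at 240° is eclipsed with H at 240° (1.9). Total 8.0 kcal/mol.
Cl at 180° is staggered. CHO at 0° is gauche with CH3 at 60° (0.8); COOH at 120° is gauche with Cl at 180° (0.8); COOH at 120° is gauche with CH3 at 60° (1.0); I at 240° is gauche with Cl at 180° (0.8). Total 3.4 kcal/mol.
Cl at 240° is eclipsed. CHO at 0° is eclipsed with H at 0° (1.5); COOH at 120° is eclipsed with CH3 at 120° (3.4); I at 240° is eclipsed with Cl at 240° (2.4). Total 7.3 kcal/mol.
Cl at 300° is staggered. CHO at 0° is gauche with Cl at 300° (0.7); COOH at 120° is gauche with CH3 at 180° (1.0); I at 240° is gauche with Cl at 300° (0.8); I at 240° is gauche with CH3 at 180° (0.9). Total 3.4 kcal/mol.
The minimum (3.2 kcal/mol) occurs with Cl at 60°.

60°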